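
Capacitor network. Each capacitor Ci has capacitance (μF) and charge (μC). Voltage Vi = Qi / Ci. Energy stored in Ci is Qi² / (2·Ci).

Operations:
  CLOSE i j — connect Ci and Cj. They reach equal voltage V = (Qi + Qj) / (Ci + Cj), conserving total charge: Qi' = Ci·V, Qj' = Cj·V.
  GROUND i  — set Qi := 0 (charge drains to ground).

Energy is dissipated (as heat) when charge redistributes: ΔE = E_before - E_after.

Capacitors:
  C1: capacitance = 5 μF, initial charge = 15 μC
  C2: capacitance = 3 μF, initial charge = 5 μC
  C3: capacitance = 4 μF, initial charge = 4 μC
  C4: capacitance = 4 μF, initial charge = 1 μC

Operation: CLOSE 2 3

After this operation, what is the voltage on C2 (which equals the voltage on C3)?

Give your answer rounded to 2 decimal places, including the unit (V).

Answer: 1.29 V

Derivation:
Initial: C1(5μF, Q=15μC, V=3.00V), C2(3μF, Q=5μC, V=1.67V), C3(4μF, Q=4μC, V=1.00V), C4(4μF, Q=1μC, V=0.25V)
Op 1: CLOSE 2-3: Q_total=9.00, C_total=7.00, V=1.29; Q2=3.86, Q3=5.14; dissipated=0.381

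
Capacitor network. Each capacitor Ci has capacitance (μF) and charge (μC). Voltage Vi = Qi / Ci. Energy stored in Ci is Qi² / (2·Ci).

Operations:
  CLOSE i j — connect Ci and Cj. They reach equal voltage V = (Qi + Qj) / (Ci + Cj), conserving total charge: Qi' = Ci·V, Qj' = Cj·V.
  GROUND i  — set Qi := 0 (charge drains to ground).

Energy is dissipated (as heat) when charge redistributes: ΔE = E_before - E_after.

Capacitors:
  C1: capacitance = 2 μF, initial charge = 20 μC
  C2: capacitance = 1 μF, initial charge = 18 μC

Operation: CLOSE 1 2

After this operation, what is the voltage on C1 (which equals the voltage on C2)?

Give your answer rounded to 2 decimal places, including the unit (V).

Initial: C1(2μF, Q=20μC, V=10.00V), C2(1μF, Q=18μC, V=18.00V)
Op 1: CLOSE 1-2: Q_total=38.00, C_total=3.00, V=12.67; Q1=25.33, Q2=12.67; dissipated=21.333

Answer: 12.67 V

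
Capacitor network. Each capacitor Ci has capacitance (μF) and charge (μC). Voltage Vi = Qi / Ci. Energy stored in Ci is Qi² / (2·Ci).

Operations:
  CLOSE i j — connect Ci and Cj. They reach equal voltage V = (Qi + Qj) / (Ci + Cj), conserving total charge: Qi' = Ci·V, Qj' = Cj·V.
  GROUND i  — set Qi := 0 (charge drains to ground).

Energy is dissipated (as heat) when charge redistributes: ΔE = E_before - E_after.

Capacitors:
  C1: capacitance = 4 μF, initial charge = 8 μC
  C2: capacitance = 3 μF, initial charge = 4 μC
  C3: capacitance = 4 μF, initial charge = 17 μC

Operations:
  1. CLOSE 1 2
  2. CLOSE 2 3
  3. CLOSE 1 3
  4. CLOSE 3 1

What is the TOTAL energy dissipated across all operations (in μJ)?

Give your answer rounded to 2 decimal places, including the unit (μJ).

Initial: C1(4μF, Q=8μC, V=2.00V), C2(3μF, Q=4μC, V=1.33V), C3(4μF, Q=17μC, V=4.25V)
Op 1: CLOSE 1-2: Q_total=12.00, C_total=7.00, V=1.71; Q1=6.86, Q2=5.14; dissipated=0.381
Op 2: CLOSE 2-3: Q_total=22.14, C_total=7.00, V=3.16; Q2=9.49, Q3=12.65; dissipated=5.511
Op 3: CLOSE 1-3: Q_total=19.51, C_total=8.00, V=2.44; Q1=9.76, Q3=9.76; dissipated=2.100
Op 4: CLOSE 3-1: Q_total=19.51, C_total=8.00, V=2.44; Q3=9.76, Q1=9.76; dissipated=0.000
Total dissipated: 7.992 μJ

Answer: 7.99 μJ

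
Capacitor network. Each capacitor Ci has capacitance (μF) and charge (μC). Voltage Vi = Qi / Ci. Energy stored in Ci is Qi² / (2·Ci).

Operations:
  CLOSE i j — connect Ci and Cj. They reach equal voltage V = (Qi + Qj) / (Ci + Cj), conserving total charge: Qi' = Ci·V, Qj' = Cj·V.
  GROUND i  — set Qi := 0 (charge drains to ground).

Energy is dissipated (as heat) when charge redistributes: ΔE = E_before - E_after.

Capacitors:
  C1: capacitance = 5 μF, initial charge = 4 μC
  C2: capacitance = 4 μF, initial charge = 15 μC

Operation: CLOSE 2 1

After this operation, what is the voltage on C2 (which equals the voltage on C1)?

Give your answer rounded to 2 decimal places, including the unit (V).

Answer: 2.11 V

Derivation:
Initial: C1(5μF, Q=4μC, V=0.80V), C2(4μF, Q=15μC, V=3.75V)
Op 1: CLOSE 2-1: Q_total=19.00, C_total=9.00, V=2.11; Q2=8.44, Q1=10.56; dissipated=9.669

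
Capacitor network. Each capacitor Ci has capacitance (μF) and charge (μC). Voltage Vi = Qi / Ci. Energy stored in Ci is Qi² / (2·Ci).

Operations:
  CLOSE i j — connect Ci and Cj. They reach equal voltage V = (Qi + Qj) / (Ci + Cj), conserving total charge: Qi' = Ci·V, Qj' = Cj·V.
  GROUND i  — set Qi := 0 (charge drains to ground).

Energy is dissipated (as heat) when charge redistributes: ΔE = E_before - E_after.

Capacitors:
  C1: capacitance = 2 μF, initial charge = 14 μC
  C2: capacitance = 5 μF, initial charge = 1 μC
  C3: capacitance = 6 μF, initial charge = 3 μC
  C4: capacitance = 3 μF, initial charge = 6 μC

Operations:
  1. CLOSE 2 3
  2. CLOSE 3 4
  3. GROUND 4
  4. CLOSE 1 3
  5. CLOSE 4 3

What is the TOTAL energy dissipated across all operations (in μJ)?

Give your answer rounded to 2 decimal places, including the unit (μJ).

Initial: C1(2μF, Q=14μC, V=7.00V), C2(5μF, Q=1μC, V=0.20V), C3(6μF, Q=3μC, V=0.50V), C4(3μF, Q=6μC, V=2.00V)
Op 1: CLOSE 2-3: Q_total=4.00, C_total=11.00, V=0.36; Q2=1.82, Q3=2.18; dissipated=0.123
Op 2: CLOSE 3-4: Q_total=8.18, C_total=9.00, V=0.91; Q3=5.45, Q4=2.73; dissipated=2.678
Op 3: GROUND 4: Q4=0; energy lost=1.240
Op 4: CLOSE 1-3: Q_total=19.45, C_total=8.00, V=2.43; Q1=4.86, Q3=14.59; dissipated=27.824
Op 5: CLOSE 4-3: Q_total=14.59, C_total=9.00, V=1.62; Q4=4.86, Q3=9.73; dissipated=5.914
Total dissipated: 37.778 μJ

Answer: 37.78 μJ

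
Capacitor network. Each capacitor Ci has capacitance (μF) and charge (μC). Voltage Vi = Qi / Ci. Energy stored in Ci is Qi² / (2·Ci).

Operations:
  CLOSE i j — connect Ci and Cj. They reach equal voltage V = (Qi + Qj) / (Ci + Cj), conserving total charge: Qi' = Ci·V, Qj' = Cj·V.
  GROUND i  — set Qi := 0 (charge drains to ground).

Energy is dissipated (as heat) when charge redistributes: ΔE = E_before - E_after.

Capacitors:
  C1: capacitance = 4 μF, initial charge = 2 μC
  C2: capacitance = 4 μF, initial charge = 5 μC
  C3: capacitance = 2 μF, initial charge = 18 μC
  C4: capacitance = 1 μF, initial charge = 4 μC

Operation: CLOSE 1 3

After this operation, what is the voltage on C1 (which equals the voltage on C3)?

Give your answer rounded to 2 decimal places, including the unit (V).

Answer: 3.33 V

Derivation:
Initial: C1(4μF, Q=2μC, V=0.50V), C2(4μF, Q=5μC, V=1.25V), C3(2μF, Q=18μC, V=9.00V), C4(1μF, Q=4μC, V=4.00V)
Op 1: CLOSE 1-3: Q_total=20.00, C_total=6.00, V=3.33; Q1=13.33, Q3=6.67; dissipated=48.167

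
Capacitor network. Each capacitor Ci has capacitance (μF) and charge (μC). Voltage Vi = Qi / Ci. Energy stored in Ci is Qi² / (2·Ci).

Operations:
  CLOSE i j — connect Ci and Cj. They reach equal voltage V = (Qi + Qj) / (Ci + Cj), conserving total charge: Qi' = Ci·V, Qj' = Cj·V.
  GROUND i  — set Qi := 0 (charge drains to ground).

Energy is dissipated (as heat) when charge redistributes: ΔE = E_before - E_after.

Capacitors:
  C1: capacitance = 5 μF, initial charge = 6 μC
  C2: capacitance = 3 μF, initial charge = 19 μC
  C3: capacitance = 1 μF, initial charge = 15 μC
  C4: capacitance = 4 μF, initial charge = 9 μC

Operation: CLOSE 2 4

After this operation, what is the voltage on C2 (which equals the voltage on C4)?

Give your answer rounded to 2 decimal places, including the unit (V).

Initial: C1(5μF, Q=6μC, V=1.20V), C2(3μF, Q=19μC, V=6.33V), C3(1μF, Q=15μC, V=15.00V), C4(4μF, Q=9μC, V=2.25V)
Op 1: CLOSE 2-4: Q_total=28.00, C_total=7.00, V=4.00; Q2=12.00, Q4=16.00; dissipated=14.292

Answer: 4.00 V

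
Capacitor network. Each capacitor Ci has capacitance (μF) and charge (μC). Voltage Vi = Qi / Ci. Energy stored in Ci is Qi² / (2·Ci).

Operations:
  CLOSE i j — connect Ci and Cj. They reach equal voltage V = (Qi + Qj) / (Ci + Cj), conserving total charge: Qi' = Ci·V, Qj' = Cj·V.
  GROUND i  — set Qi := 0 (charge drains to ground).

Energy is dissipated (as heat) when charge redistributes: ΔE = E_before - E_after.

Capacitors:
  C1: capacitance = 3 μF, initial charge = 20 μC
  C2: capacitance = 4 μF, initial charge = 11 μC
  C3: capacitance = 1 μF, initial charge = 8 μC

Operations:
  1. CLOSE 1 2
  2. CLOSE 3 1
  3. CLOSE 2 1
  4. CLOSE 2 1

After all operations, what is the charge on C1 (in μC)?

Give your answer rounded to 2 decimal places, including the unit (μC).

Initial: C1(3μF, Q=20μC, V=6.67V), C2(4μF, Q=11μC, V=2.75V), C3(1μF, Q=8μC, V=8.00V)
Op 1: CLOSE 1-2: Q_total=31.00, C_total=7.00, V=4.43; Q1=13.29, Q2=17.71; dissipated=13.149
Op 2: CLOSE 3-1: Q_total=21.29, C_total=4.00, V=5.32; Q3=5.32, Q1=15.96; dissipated=4.783
Op 3: CLOSE 2-1: Q_total=33.68, C_total=7.00, V=4.81; Q2=19.24, Q1=14.43; dissipated=0.683
Op 4: CLOSE 2-1: Q_total=33.68, C_total=7.00, V=4.81; Q2=19.24, Q1=14.43; dissipated=0.000
Final charges: Q1=14.43, Q2=19.24, Q3=5.32

Answer: 14.43 μC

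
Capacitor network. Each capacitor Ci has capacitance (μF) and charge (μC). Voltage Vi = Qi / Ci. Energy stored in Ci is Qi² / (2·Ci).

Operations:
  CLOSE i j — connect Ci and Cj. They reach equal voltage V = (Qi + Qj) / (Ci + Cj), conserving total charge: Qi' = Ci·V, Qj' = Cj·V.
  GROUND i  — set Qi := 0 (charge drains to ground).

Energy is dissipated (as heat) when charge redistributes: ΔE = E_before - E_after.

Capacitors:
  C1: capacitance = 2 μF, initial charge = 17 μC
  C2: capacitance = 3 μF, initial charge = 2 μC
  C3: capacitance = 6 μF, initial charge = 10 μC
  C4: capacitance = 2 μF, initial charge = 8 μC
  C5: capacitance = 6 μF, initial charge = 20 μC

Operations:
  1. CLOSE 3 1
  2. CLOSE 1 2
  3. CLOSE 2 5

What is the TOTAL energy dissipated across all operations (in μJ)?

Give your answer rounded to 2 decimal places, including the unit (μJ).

Answer: 41.93 μJ

Derivation:
Initial: C1(2μF, Q=17μC, V=8.50V), C2(3μF, Q=2μC, V=0.67V), C3(6μF, Q=10μC, V=1.67V), C4(2μF, Q=8μC, V=4.00V), C5(6μF, Q=20μC, V=3.33V)
Op 1: CLOSE 3-1: Q_total=27.00, C_total=8.00, V=3.38; Q3=20.25, Q1=6.75; dissipated=35.021
Op 2: CLOSE 1-2: Q_total=8.75, C_total=5.00, V=1.75; Q1=3.50, Q2=5.25; dissipated=4.401
Op 3: CLOSE 2-5: Q_total=25.25, C_total=9.00, V=2.81; Q2=8.42, Q5=16.83; dissipated=2.507
Total dissipated: 41.929 μJ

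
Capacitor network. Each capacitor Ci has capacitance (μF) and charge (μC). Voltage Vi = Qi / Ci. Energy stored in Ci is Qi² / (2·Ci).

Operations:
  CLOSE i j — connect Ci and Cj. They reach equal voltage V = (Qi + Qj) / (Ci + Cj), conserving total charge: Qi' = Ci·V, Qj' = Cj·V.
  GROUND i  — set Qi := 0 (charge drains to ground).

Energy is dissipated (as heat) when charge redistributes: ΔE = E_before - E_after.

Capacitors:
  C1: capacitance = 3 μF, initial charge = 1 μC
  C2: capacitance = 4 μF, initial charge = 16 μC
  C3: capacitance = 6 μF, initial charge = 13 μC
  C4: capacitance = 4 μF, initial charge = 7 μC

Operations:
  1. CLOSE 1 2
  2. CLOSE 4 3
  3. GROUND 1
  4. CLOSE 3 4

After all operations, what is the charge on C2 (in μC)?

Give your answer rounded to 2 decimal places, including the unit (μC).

Initial: C1(3μF, Q=1μC, V=0.33V), C2(4μF, Q=16μC, V=4.00V), C3(6μF, Q=13μC, V=2.17V), C4(4μF, Q=7μC, V=1.75V)
Op 1: CLOSE 1-2: Q_total=17.00, C_total=7.00, V=2.43; Q1=7.29, Q2=9.71; dissipated=11.524
Op 2: CLOSE 4-3: Q_total=20.00, C_total=10.00, V=2.00; Q4=8.00, Q3=12.00; dissipated=0.208
Op 3: GROUND 1: Q1=0; energy lost=8.847
Op 4: CLOSE 3-4: Q_total=20.00, C_total=10.00, V=2.00; Q3=12.00, Q4=8.00; dissipated=0.000
Final charges: Q1=0.00, Q2=9.71, Q3=12.00, Q4=8.00

Answer: 9.71 μC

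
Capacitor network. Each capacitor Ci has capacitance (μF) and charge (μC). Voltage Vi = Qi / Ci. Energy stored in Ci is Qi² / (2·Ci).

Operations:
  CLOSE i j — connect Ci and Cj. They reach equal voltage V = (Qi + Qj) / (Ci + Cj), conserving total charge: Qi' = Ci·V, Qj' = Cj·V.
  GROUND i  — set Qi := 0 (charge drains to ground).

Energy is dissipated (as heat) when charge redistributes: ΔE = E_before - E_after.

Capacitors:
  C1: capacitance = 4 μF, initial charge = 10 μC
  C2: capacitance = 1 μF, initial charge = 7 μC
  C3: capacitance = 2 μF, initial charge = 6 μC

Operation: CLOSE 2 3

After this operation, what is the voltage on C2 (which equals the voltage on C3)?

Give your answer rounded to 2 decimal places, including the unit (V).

Answer: 4.33 V

Derivation:
Initial: C1(4μF, Q=10μC, V=2.50V), C2(1μF, Q=7μC, V=7.00V), C3(2μF, Q=6μC, V=3.00V)
Op 1: CLOSE 2-3: Q_total=13.00, C_total=3.00, V=4.33; Q2=4.33, Q3=8.67; dissipated=5.333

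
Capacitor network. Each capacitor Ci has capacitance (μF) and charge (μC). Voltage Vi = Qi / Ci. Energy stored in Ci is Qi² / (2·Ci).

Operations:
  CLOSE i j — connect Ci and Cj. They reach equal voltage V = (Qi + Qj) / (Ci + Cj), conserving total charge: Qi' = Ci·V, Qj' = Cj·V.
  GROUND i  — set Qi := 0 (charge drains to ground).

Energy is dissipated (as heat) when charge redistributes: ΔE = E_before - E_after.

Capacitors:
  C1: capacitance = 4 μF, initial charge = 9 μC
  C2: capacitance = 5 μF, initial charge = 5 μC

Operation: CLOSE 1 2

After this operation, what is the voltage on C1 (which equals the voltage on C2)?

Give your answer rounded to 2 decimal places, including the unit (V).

Answer: 1.56 V

Derivation:
Initial: C1(4μF, Q=9μC, V=2.25V), C2(5μF, Q=5μC, V=1.00V)
Op 1: CLOSE 1-2: Q_total=14.00, C_total=9.00, V=1.56; Q1=6.22, Q2=7.78; dissipated=1.736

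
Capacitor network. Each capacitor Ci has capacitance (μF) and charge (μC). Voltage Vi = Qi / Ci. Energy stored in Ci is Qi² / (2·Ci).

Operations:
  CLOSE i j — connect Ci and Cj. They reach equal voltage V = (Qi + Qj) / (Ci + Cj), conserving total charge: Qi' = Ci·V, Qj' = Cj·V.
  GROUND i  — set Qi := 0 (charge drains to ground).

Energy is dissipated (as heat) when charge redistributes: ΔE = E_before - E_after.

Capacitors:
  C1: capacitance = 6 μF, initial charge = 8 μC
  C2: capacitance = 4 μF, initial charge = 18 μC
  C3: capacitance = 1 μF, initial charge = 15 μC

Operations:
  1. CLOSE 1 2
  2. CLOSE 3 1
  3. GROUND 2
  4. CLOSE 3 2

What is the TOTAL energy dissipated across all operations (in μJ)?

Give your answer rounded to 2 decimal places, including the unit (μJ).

Answer: 99.09 μJ

Derivation:
Initial: C1(6μF, Q=8μC, V=1.33V), C2(4μF, Q=18μC, V=4.50V), C3(1μF, Q=15μC, V=15.00V)
Op 1: CLOSE 1-2: Q_total=26.00, C_total=10.00, V=2.60; Q1=15.60, Q2=10.40; dissipated=12.033
Op 2: CLOSE 3-1: Q_total=30.60, C_total=7.00, V=4.37; Q3=4.37, Q1=26.23; dissipated=65.897
Op 3: GROUND 2: Q2=0; energy lost=13.520
Op 4: CLOSE 3-2: Q_total=4.37, C_total=5.00, V=0.87; Q3=0.87, Q2=3.50; dissipated=7.644
Total dissipated: 99.094 μJ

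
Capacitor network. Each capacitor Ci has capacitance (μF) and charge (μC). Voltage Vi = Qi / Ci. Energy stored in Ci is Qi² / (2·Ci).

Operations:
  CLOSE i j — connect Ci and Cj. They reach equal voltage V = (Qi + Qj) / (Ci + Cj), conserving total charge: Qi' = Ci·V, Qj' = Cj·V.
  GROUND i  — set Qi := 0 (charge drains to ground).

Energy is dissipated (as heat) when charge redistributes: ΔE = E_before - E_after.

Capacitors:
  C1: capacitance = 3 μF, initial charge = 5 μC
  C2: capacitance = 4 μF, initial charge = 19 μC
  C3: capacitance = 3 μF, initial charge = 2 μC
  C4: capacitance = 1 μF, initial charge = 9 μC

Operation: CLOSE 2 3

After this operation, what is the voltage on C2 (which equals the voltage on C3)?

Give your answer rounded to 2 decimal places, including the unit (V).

Answer: 3.00 V

Derivation:
Initial: C1(3μF, Q=5μC, V=1.67V), C2(4μF, Q=19μC, V=4.75V), C3(3μF, Q=2μC, V=0.67V), C4(1μF, Q=9μC, V=9.00V)
Op 1: CLOSE 2-3: Q_total=21.00, C_total=7.00, V=3.00; Q2=12.00, Q3=9.00; dissipated=14.292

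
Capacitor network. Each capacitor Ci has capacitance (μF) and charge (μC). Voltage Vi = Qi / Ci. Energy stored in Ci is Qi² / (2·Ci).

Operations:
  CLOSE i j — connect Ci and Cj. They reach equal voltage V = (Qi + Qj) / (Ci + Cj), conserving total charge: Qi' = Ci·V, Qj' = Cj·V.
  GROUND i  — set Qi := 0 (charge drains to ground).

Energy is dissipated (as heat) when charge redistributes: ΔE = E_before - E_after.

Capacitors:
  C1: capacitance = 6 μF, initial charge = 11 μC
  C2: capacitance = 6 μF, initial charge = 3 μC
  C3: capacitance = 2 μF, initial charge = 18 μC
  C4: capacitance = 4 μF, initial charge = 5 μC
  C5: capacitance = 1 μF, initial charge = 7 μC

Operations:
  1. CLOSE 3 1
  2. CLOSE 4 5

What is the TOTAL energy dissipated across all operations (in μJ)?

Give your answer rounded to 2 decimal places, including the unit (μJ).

Initial: C1(6μF, Q=11μC, V=1.83V), C2(6μF, Q=3μC, V=0.50V), C3(2μF, Q=18μC, V=9.00V), C4(4μF, Q=5μC, V=1.25V), C5(1μF, Q=7μC, V=7.00V)
Op 1: CLOSE 3-1: Q_total=29.00, C_total=8.00, V=3.62; Q3=7.25, Q1=21.75; dissipated=38.521
Op 2: CLOSE 4-5: Q_total=12.00, C_total=5.00, V=2.40; Q4=9.60, Q5=2.40; dissipated=13.225
Total dissipated: 51.746 μJ

Answer: 51.75 μJ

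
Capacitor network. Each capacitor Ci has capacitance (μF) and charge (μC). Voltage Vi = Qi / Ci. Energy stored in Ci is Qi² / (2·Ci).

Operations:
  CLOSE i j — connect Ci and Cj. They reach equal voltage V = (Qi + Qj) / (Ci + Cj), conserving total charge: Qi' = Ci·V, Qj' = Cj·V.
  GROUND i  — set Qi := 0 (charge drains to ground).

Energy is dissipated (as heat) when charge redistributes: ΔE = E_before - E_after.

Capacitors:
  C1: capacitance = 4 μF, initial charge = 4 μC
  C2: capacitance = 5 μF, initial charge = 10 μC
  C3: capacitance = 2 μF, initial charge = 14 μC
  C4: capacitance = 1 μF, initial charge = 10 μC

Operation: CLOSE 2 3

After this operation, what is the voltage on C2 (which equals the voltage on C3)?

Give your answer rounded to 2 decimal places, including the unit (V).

Initial: C1(4μF, Q=4μC, V=1.00V), C2(5μF, Q=10μC, V=2.00V), C3(2μF, Q=14μC, V=7.00V), C4(1μF, Q=10μC, V=10.00V)
Op 1: CLOSE 2-3: Q_total=24.00, C_total=7.00, V=3.43; Q2=17.14, Q3=6.86; dissipated=17.857

Answer: 3.43 V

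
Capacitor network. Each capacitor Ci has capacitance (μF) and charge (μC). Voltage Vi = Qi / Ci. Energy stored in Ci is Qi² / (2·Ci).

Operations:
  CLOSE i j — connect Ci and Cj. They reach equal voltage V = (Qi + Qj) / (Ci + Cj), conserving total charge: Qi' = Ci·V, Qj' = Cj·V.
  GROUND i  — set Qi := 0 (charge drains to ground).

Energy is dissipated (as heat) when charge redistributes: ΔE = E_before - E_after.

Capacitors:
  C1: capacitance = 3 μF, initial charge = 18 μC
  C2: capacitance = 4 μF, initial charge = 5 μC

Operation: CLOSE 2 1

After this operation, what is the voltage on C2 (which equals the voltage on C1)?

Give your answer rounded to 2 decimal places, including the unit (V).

Initial: C1(3μF, Q=18μC, V=6.00V), C2(4μF, Q=5μC, V=1.25V)
Op 1: CLOSE 2-1: Q_total=23.00, C_total=7.00, V=3.29; Q2=13.14, Q1=9.86; dissipated=19.339

Answer: 3.29 V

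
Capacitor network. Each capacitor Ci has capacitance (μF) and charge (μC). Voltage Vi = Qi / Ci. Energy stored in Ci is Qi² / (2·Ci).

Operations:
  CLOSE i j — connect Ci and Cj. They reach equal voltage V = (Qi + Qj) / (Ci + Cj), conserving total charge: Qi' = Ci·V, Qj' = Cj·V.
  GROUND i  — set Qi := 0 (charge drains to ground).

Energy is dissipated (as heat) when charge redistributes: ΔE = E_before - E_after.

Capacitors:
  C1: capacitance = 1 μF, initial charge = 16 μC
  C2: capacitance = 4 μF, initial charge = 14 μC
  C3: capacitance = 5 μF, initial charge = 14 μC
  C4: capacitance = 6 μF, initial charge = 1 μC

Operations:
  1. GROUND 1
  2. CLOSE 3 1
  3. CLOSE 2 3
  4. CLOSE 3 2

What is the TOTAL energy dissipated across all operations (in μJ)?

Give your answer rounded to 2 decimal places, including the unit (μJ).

Initial: C1(1μF, Q=16μC, V=16.00V), C2(4μF, Q=14μC, V=3.50V), C3(5μF, Q=14μC, V=2.80V), C4(6μF, Q=1μC, V=0.17V)
Op 1: GROUND 1: Q1=0; energy lost=128.000
Op 2: CLOSE 3-1: Q_total=14.00, C_total=6.00, V=2.33; Q3=11.67, Q1=2.33; dissipated=3.267
Op 3: CLOSE 2-3: Q_total=25.67, C_total=9.00, V=2.85; Q2=11.41, Q3=14.26; dissipated=1.512
Op 4: CLOSE 3-2: Q_total=25.67, C_total=9.00, V=2.85; Q3=14.26, Q2=11.41; dissipated=0.000
Total dissipated: 132.779 μJ

Answer: 132.78 μJ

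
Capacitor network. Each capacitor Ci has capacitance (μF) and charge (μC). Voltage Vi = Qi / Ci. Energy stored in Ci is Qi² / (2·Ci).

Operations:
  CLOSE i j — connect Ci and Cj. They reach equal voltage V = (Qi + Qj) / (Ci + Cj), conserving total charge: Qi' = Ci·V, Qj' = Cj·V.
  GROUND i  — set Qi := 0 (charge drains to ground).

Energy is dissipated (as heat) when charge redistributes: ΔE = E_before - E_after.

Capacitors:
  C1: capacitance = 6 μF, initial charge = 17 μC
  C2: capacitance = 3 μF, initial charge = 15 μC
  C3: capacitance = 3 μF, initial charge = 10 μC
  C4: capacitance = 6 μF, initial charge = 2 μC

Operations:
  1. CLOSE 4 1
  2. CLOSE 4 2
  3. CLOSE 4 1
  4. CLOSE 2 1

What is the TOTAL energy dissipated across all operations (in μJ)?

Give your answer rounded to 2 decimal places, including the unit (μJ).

Initial: C1(6μF, Q=17μC, V=2.83V), C2(3μF, Q=15μC, V=5.00V), C3(3μF, Q=10μC, V=3.33V), C4(6μF, Q=2μC, V=0.33V)
Op 1: CLOSE 4-1: Q_total=19.00, C_total=12.00, V=1.58; Q4=9.50, Q1=9.50; dissipated=9.375
Op 2: CLOSE 4-2: Q_total=24.50, C_total=9.00, V=2.72; Q4=16.33, Q2=8.17; dissipated=11.674
Op 3: CLOSE 4-1: Q_total=25.83, C_total=12.00, V=2.15; Q4=12.92, Q1=12.92; dissipated=1.946
Op 4: CLOSE 2-1: Q_total=21.08, C_total=9.00, V=2.34; Q2=7.03, Q1=14.06; dissipated=0.324
Total dissipated: 23.318 μJ

Answer: 23.32 μJ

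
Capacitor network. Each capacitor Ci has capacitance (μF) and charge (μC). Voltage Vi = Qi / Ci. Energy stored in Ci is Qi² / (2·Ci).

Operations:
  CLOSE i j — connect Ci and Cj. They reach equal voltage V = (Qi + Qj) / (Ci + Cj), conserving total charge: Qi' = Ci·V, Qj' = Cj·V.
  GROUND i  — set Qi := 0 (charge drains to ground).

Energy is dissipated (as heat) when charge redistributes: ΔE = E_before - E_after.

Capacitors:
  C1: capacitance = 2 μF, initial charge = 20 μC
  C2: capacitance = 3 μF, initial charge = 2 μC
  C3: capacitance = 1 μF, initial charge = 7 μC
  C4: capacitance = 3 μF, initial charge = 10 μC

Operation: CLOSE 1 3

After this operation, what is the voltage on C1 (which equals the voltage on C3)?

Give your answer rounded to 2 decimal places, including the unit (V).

Answer: 9.00 V

Derivation:
Initial: C1(2μF, Q=20μC, V=10.00V), C2(3μF, Q=2μC, V=0.67V), C3(1μF, Q=7μC, V=7.00V), C4(3μF, Q=10μC, V=3.33V)
Op 1: CLOSE 1-3: Q_total=27.00, C_total=3.00, V=9.00; Q1=18.00, Q3=9.00; dissipated=3.000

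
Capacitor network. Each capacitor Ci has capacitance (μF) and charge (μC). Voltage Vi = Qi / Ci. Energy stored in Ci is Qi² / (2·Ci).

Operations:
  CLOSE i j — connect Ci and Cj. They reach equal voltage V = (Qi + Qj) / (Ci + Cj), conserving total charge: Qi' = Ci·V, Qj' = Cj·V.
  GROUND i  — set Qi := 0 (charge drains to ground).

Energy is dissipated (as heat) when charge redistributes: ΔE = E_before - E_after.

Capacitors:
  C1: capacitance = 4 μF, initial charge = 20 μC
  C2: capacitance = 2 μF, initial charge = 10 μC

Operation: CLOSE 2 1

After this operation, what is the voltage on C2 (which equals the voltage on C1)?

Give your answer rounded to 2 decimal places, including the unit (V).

Answer: 5.00 V

Derivation:
Initial: C1(4μF, Q=20μC, V=5.00V), C2(2μF, Q=10μC, V=5.00V)
Op 1: CLOSE 2-1: Q_total=30.00, C_total=6.00, V=5.00; Q2=10.00, Q1=20.00; dissipated=0.000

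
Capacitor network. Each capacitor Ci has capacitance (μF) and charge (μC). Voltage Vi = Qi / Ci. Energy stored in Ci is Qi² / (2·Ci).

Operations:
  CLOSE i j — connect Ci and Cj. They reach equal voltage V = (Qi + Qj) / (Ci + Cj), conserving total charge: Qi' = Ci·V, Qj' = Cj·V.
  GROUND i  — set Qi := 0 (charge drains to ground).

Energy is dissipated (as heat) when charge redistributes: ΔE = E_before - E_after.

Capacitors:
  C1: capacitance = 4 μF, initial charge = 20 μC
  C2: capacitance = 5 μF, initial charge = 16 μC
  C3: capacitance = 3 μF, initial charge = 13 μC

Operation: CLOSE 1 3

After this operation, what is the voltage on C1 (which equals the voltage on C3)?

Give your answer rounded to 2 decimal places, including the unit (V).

Answer: 4.71 V

Derivation:
Initial: C1(4μF, Q=20μC, V=5.00V), C2(5μF, Q=16μC, V=3.20V), C3(3μF, Q=13μC, V=4.33V)
Op 1: CLOSE 1-3: Q_total=33.00, C_total=7.00, V=4.71; Q1=18.86, Q3=14.14; dissipated=0.381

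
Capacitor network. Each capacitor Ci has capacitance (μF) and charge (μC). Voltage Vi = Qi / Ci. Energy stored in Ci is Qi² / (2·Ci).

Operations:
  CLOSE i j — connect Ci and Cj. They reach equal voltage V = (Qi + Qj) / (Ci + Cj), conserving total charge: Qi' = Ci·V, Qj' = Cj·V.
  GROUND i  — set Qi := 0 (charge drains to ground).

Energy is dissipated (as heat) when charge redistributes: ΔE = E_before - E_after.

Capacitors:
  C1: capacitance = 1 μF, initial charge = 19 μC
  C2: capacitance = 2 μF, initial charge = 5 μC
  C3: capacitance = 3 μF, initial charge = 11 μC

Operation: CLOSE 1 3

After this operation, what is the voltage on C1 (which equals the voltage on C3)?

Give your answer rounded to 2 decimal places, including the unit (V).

Initial: C1(1μF, Q=19μC, V=19.00V), C2(2μF, Q=5μC, V=2.50V), C3(3μF, Q=11μC, V=3.67V)
Op 1: CLOSE 1-3: Q_total=30.00, C_total=4.00, V=7.50; Q1=7.50, Q3=22.50; dissipated=88.167

Answer: 7.50 V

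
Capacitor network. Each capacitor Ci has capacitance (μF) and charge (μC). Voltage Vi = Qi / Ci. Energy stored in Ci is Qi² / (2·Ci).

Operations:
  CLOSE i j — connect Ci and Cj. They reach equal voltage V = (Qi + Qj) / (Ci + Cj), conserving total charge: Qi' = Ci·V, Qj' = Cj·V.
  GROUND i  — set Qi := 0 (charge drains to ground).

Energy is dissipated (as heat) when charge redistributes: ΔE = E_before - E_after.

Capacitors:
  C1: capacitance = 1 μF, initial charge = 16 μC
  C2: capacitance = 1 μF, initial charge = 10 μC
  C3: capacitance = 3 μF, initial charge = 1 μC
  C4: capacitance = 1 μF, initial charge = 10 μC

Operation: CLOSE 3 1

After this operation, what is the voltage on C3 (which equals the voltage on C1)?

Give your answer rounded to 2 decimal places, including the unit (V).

Initial: C1(1μF, Q=16μC, V=16.00V), C2(1μF, Q=10μC, V=10.00V), C3(3μF, Q=1μC, V=0.33V), C4(1μF, Q=10μC, V=10.00V)
Op 1: CLOSE 3-1: Q_total=17.00, C_total=4.00, V=4.25; Q3=12.75, Q1=4.25; dissipated=92.042

Answer: 4.25 V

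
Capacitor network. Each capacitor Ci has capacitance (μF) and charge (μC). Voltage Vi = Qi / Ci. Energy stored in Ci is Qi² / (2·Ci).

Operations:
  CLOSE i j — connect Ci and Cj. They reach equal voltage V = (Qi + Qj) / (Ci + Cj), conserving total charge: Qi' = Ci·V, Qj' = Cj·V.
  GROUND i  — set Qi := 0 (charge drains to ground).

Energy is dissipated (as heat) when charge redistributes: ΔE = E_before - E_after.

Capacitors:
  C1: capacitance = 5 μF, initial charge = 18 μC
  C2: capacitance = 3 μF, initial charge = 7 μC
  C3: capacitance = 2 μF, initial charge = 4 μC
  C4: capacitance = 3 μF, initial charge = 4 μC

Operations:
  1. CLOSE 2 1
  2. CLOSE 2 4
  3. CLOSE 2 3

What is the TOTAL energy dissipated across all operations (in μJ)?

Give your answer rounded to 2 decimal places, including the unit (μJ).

Initial: C1(5μF, Q=18μC, V=3.60V), C2(3μF, Q=7μC, V=2.33V), C3(2μF, Q=4μC, V=2.00V), C4(3μF, Q=4μC, V=1.33V)
Op 1: CLOSE 2-1: Q_total=25.00, C_total=8.00, V=3.12; Q2=9.38, Q1=15.62; dissipated=1.504
Op 2: CLOSE 2-4: Q_total=13.38, C_total=6.00, V=2.23; Q2=6.69, Q4=6.69; dissipated=2.408
Op 3: CLOSE 2-3: Q_total=10.69, C_total=5.00, V=2.14; Q2=6.41, Q3=4.28; dissipated=0.032
Total dissipated: 3.943 μJ

Answer: 3.94 μJ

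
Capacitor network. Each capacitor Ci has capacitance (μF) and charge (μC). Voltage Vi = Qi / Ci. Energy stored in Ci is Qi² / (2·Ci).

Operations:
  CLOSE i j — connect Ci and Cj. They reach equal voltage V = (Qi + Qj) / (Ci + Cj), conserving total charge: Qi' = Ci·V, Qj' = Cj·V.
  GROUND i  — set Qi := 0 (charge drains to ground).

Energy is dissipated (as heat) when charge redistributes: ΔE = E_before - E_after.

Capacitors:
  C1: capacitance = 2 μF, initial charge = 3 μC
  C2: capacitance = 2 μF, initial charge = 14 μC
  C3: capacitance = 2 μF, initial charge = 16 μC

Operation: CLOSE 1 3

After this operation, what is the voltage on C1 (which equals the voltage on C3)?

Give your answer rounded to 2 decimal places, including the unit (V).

Answer: 4.75 V

Derivation:
Initial: C1(2μF, Q=3μC, V=1.50V), C2(2μF, Q=14μC, V=7.00V), C3(2μF, Q=16μC, V=8.00V)
Op 1: CLOSE 1-3: Q_total=19.00, C_total=4.00, V=4.75; Q1=9.50, Q3=9.50; dissipated=21.125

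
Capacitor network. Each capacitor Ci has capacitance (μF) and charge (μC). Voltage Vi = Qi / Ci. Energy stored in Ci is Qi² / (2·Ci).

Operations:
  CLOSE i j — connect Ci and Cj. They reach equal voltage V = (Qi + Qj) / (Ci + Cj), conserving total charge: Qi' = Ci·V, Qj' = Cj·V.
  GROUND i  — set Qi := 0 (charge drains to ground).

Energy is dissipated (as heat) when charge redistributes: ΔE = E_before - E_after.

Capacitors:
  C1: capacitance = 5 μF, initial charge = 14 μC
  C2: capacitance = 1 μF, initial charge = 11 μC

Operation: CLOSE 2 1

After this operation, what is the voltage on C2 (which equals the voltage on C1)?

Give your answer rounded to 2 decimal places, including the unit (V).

Answer: 4.17 V

Derivation:
Initial: C1(5μF, Q=14μC, V=2.80V), C2(1μF, Q=11μC, V=11.00V)
Op 1: CLOSE 2-1: Q_total=25.00, C_total=6.00, V=4.17; Q2=4.17, Q1=20.83; dissipated=28.017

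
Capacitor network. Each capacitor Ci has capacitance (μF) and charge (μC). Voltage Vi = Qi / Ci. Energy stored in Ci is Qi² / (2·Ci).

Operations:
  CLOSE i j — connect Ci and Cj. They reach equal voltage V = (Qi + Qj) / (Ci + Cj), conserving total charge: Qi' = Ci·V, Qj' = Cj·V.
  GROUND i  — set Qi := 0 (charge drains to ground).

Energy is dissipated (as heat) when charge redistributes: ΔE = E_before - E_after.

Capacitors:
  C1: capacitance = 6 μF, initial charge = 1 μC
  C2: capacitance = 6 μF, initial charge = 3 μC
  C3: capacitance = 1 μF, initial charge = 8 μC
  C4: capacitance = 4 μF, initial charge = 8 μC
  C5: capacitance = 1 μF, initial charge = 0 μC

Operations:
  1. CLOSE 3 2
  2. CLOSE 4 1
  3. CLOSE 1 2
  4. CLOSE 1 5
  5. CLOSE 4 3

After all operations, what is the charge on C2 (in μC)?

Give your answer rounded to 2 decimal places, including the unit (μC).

Initial: C1(6μF, Q=1μC, V=0.17V), C2(6μF, Q=3μC, V=0.50V), C3(1μF, Q=8μC, V=8.00V), C4(4μF, Q=8μC, V=2.00V), C5(1μF, Q=0μC, V=0.00V)
Op 1: CLOSE 3-2: Q_total=11.00, C_total=7.00, V=1.57; Q3=1.57, Q2=9.43; dissipated=24.107
Op 2: CLOSE 4-1: Q_total=9.00, C_total=10.00, V=0.90; Q4=3.60, Q1=5.40; dissipated=4.033
Op 3: CLOSE 1-2: Q_total=14.83, C_total=12.00, V=1.24; Q1=7.41, Q2=7.41; dissipated=0.676
Op 4: CLOSE 1-5: Q_total=7.41, C_total=7.00, V=1.06; Q1=6.36, Q5=1.06; dissipated=0.654
Op 5: CLOSE 4-3: Q_total=5.17, C_total=5.00, V=1.03; Q4=4.14, Q3=1.03; dissipated=0.180
Final charges: Q1=6.36, Q2=7.41, Q3=1.03, Q4=4.14, Q5=1.06

Answer: 7.41 μC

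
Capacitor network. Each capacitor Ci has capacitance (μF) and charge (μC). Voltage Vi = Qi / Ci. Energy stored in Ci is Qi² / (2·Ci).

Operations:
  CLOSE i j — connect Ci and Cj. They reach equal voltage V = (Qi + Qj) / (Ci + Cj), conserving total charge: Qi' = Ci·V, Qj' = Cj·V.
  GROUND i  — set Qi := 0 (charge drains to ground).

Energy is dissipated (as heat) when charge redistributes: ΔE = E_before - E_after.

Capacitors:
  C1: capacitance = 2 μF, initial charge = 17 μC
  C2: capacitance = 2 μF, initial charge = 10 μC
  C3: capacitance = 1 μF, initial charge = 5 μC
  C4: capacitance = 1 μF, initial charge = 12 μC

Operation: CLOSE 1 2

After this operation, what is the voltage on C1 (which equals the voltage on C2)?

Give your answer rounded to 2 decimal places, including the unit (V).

Answer: 6.75 V

Derivation:
Initial: C1(2μF, Q=17μC, V=8.50V), C2(2μF, Q=10μC, V=5.00V), C3(1μF, Q=5μC, V=5.00V), C4(1μF, Q=12μC, V=12.00V)
Op 1: CLOSE 1-2: Q_total=27.00, C_total=4.00, V=6.75; Q1=13.50, Q2=13.50; dissipated=6.125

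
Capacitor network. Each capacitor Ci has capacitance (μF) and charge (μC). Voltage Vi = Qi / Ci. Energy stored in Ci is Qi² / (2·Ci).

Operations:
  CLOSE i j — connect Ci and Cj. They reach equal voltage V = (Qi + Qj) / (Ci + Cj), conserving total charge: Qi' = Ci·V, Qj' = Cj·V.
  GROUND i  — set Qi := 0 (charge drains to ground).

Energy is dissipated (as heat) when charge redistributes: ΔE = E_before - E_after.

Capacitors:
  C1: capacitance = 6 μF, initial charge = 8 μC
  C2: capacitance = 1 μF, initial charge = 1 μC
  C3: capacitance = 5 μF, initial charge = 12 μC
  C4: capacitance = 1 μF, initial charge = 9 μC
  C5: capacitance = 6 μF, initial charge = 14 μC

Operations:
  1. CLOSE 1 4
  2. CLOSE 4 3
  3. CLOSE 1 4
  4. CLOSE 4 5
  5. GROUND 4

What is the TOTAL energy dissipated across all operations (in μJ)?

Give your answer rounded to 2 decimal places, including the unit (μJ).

Answer: 27.95 μJ

Derivation:
Initial: C1(6μF, Q=8μC, V=1.33V), C2(1μF, Q=1μC, V=1.00V), C3(5μF, Q=12μC, V=2.40V), C4(1μF, Q=9μC, V=9.00V), C5(6μF, Q=14μC, V=2.33V)
Op 1: CLOSE 1-4: Q_total=17.00, C_total=7.00, V=2.43; Q1=14.57, Q4=2.43; dissipated=25.190
Op 2: CLOSE 4-3: Q_total=14.43, C_total=6.00, V=2.40; Q4=2.40, Q3=12.02; dissipated=0.000
Op 3: CLOSE 1-4: Q_total=16.98, C_total=7.00, V=2.43; Q1=14.55, Q4=2.43; dissipated=0.000
Op 4: CLOSE 4-5: Q_total=16.43, C_total=7.00, V=2.35; Q4=2.35, Q5=14.08; dissipated=0.004
Op 5: GROUND 4: Q4=0; energy lost=2.753
Total dissipated: 27.948 μJ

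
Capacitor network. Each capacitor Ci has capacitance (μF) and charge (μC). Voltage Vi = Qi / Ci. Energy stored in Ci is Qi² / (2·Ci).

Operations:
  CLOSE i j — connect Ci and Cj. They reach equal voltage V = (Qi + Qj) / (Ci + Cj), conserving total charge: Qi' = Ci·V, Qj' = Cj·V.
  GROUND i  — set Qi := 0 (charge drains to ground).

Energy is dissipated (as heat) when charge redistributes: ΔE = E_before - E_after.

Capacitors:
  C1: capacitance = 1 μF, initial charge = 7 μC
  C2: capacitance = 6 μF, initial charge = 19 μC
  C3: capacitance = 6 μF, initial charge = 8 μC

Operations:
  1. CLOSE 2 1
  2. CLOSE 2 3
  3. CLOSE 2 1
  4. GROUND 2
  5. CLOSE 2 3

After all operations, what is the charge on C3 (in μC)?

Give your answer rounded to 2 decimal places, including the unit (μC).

Initial: C1(1μF, Q=7μC, V=7.00V), C2(6μF, Q=19μC, V=3.17V), C3(6μF, Q=8μC, V=1.33V)
Op 1: CLOSE 2-1: Q_total=26.00, C_total=7.00, V=3.71; Q2=22.29, Q1=3.71; dissipated=6.298
Op 2: CLOSE 2-3: Q_total=30.29, C_total=12.00, V=2.52; Q2=15.14, Q3=15.14; dissipated=8.503
Op 3: CLOSE 2-1: Q_total=18.86, C_total=7.00, V=2.69; Q2=16.16, Q1=2.69; dissipated=0.607
Op 4: GROUND 2: Q2=0; energy lost=21.771
Op 5: CLOSE 2-3: Q_total=15.14, C_total=12.00, V=1.26; Q2=7.57, Q3=7.57; dissipated=9.554
Final charges: Q1=2.69, Q2=7.57, Q3=7.57

Answer: 7.57 μC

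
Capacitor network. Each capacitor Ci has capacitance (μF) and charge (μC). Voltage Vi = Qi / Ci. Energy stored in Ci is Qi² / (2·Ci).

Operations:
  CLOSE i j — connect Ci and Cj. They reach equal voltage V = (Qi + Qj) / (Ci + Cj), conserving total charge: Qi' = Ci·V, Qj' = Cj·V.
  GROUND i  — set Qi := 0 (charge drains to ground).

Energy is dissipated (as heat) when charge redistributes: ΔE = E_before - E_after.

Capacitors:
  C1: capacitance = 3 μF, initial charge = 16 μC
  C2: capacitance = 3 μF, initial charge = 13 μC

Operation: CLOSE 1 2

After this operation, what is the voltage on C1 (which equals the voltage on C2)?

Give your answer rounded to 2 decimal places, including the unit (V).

Answer: 4.83 V

Derivation:
Initial: C1(3μF, Q=16μC, V=5.33V), C2(3μF, Q=13μC, V=4.33V)
Op 1: CLOSE 1-2: Q_total=29.00, C_total=6.00, V=4.83; Q1=14.50, Q2=14.50; dissipated=0.750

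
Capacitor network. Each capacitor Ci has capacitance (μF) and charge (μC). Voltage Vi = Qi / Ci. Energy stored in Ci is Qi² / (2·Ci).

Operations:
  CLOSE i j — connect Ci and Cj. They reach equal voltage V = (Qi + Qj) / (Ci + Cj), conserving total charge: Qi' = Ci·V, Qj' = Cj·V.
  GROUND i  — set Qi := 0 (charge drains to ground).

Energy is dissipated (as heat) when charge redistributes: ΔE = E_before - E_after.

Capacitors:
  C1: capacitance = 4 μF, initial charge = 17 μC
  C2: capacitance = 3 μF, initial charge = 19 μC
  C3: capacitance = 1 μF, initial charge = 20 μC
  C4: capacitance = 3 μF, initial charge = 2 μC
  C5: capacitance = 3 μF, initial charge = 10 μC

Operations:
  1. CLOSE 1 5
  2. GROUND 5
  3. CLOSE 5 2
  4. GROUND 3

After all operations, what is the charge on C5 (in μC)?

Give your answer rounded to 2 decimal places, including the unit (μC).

Initial: C1(4μF, Q=17μC, V=4.25V), C2(3μF, Q=19μC, V=6.33V), C3(1μF, Q=20μC, V=20.00V), C4(3μF, Q=2μC, V=0.67V), C5(3μF, Q=10μC, V=3.33V)
Op 1: CLOSE 1-5: Q_total=27.00, C_total=7.00, V=3.86; Q1=15.43, Q5=11.57; dissipated=0.720
Op 2: GROUND 5: Q5=0; energy lost=22.316
Op 3: CLOSE 5-2: Q_total=19.00, C_total=6.00, V=3.17; Q5=9.50, Q2=9.50; dissipated=30.083
Op 4: GROUND 3: Q3=0; energy lost=200.000
Final charges: Q1=15.43, Q2=9.50, Q3=0.00, Q4=2.00, Q5=9.50

Answer: 9.50 μC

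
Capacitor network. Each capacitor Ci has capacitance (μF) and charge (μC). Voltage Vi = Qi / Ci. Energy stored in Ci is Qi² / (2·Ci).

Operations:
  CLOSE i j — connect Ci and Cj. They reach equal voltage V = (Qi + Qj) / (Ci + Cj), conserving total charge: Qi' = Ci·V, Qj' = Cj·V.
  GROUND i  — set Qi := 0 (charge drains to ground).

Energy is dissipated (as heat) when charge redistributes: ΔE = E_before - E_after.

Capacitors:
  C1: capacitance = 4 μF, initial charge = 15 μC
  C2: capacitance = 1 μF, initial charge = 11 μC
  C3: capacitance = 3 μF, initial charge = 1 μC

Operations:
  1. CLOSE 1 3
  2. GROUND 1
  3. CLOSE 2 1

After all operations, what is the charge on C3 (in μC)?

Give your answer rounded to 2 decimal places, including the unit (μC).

Answer: 6.86 μC

Derivation:
Initial: C1(4μF, Q=15μC, V=3.75V), C2(1μF, Q=11μC, V=11.00V), C3(3μF, Q=1μC, V=0.33V)
Op 1: CLOSE 1-3: Q_total=16.00, C_total=7.00, V=2.29; Q1=9.14, Q3=6.86; dissipated=10.006
Op 2: GROUND 1: Q1=0; energy lost=10.449
Op 3: CLOSE 2-1: Q_total=11.00, C_total=5.00, V=2.20; Q2=2.20, Q1=8.80; dissipated=48.400
Final charges: Q1=8.80, Q2=2.20, Q3=6.86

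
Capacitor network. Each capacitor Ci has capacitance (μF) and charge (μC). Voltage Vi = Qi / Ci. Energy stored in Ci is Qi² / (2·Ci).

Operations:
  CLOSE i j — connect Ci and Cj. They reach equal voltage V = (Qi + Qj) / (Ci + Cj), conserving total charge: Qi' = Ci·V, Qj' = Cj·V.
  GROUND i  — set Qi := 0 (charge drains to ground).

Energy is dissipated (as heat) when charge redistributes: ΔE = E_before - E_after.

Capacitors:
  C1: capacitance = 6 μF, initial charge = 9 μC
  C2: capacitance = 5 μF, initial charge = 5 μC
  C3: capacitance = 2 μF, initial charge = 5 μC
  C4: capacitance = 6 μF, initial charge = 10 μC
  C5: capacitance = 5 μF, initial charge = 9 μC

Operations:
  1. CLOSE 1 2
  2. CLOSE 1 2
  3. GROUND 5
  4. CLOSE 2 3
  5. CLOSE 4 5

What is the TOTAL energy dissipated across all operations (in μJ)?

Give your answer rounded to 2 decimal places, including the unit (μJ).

Initial: C1(6μF, Q=9μC, V=1.50V), C2(5μF, Q=5μC, V=1.00V), C3(2μF, Q=5μC, V=2.50V), C4(6μF, Q=10μC, V=1.67V), C5(5μF, Q=9μC, V=1.80V)
Op 1: CLOSE 1-2: Q_total=14.00, C_total=11.00, V=1.27; Q1=7.64, Q2=6.36; dissipated=0.341
Op 2: CLOSE 1-2: Q_total=14.00, C_total=11.00, V=1.27; Q1=7.64, Q2=6.36; dissipated=0.000
Op 3: GROUND 5: Q5=0; energy lost=8.100
Op 4: CLOSE 2-3: Q_total=11.36, C_total=7.00, V=1.62; Q2=8.12, Q3=3.25; dissipated=1.076
Op 5: CLOSE 4-5: Q_total=10.00, C_total=11.00, V=0.91; Q4=5.45, Q5=4.55; dissipated=3.788
Total dissipated: 13.305 μJ

Answer: 13.30 μJ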